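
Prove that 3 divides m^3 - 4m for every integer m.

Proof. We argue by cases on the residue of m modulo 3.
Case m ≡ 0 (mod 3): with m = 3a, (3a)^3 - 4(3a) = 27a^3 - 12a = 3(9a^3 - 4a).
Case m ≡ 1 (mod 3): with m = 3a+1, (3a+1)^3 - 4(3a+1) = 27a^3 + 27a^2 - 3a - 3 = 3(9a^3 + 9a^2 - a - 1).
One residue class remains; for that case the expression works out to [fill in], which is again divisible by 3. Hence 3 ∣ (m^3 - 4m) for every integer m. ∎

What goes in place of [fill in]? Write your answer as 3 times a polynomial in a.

Only m ≡ 2 (mod 3) is unaccounted for. Put m = 3a+2:
(3a+2)^3 - 4(3a+2) expands to 27a^3 + 54a^2 + 24a,
and factoring out 3 leaves 3(9a^3 + 18a^2 + 8a).

3(9a^3 + 18a^2 + 8a)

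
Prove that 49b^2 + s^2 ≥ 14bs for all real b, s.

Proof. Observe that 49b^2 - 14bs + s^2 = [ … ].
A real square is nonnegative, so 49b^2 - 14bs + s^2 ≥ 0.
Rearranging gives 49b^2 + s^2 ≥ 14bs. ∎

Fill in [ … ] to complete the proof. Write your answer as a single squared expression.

(7b - s)^2

49b^2 - 14bs + s^2 is a perfect-square trinomial: the outer terms are (7b)^2 and (s)^2, and the cross term is -2·7b·s.
So 49b^2 - 14bs + s^2 = (7b - s)^2 ≥ 0.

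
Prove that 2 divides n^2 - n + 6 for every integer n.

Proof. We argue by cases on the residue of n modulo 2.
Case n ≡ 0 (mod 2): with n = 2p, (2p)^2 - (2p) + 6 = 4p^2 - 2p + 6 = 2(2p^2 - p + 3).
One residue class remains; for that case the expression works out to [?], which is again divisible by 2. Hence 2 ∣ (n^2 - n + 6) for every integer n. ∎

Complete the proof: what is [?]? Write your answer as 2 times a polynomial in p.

2(2p^2 + p + 3)

The residues treated are {0}, so the missing case is n ≡ 1 (mod 2); write n = 2p+1.
Then (2p+1)^2 - (2p+1) + 6 = 4p^2 + 2p + 6 = 2(2p^2 + p + 3).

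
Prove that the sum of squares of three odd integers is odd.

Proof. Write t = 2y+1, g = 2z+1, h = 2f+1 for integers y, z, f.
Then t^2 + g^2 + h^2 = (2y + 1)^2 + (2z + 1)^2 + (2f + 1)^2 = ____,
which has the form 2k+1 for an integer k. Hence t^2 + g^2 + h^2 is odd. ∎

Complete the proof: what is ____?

2(2f^2 + 2f + 2y^2 + 2y + 2z^2 + 2z + 1) + 1

Expanding: (2y + 1)^2 + (2z + 1)^2 + (2f + 1)^2 = 4f^2 + 4f + 4y^2 + 4y + 4z^2 + 4z + 3.
Every term except the constant is even, so this is 2(2f^2 + 2f + 2y^2 + 2y + 2z^2 + 2z + 1) + 1,
and 2f^2 + 2f + 2y^2 + 2y + 2z^2 + 2z + 1 ∈ ℤ gives the required form.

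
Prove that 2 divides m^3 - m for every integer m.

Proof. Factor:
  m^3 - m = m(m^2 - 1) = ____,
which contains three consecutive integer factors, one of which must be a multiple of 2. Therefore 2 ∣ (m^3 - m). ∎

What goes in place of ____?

(m - 1)m(m + 1)

m(m^2 - 1) = m(m - 1)(m + 1) = (m - 1)m(m + 1).
These three factors are consecutive integers, so their product is divisible by 2.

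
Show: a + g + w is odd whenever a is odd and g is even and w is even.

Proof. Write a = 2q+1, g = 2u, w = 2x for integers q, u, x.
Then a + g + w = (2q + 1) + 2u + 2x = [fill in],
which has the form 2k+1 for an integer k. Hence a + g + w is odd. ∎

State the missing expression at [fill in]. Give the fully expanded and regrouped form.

2(q + u + x) + 1

Expanding: (2q + 1) + 2u + 2x = 2q + 2u + 2x + 1.
Every term except the constant is even, so this is 2(q + u + x) + 1,
and q + u + x ∈ ℤ gives the required form.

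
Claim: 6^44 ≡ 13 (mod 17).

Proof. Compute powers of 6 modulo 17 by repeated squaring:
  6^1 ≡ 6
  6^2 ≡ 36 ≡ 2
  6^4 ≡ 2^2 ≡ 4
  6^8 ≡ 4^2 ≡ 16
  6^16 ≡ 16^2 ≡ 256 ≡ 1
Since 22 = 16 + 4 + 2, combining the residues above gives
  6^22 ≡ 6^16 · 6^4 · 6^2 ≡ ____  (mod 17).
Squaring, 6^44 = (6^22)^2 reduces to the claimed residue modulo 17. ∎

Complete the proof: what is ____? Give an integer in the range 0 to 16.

Multiply the listed residues: 1 · 4 · 2 = 4 → 8.
Reducing modulo 17: 8 = 0·17 + 8, so 6^22 ≡ 8.

8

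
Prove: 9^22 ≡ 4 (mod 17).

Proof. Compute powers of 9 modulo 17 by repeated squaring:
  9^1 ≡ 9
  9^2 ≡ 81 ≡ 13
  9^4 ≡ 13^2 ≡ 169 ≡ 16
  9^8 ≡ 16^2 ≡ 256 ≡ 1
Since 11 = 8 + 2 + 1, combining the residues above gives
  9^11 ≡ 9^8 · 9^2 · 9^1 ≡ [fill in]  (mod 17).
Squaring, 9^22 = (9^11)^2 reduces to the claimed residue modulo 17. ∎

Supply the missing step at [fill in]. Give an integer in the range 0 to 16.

15

9^8 · 9^2 · 9^1 ≡ 1 · 13 · 9 = 117.
117 mod 17 = 15, so 9^11 ≡ 15 (mod 17).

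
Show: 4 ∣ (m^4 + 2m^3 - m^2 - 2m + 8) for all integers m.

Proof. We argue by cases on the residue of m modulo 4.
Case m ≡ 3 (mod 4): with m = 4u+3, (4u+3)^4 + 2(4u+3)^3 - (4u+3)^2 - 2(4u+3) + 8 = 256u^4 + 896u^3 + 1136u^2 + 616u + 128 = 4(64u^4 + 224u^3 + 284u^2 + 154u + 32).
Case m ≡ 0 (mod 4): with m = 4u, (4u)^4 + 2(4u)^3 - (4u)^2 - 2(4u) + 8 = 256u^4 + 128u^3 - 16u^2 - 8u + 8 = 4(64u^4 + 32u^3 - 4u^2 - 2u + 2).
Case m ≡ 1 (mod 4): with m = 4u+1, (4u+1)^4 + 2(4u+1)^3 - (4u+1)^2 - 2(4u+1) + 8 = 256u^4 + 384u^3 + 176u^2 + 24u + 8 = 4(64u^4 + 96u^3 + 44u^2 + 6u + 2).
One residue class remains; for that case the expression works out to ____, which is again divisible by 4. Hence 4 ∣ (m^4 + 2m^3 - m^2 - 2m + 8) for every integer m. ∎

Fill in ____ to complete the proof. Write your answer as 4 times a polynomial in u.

4(64u^4 + 160u^3 + 140u^2 + 50u + 8)

Only m ≡ 2 (mod 4) is unaccounted for. Put m = 4u+2:
(4u+2)^4 + 2(4u+2)^3 - (4u+2)^2 - 2(4u+2) + 8 expands to 256u^4 + 640u^3 + 560u^2 + 200u + 32,
and factoring out 4 leaves 4(64u^4 + 160u^3 + 140u^2 + 50u + 8).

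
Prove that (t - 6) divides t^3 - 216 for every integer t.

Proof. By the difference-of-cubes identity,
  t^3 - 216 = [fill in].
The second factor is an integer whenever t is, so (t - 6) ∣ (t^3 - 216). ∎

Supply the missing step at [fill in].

(t - 6)(t^2 + 6t + 36)

Polynomial division of t^3 - 216 by t - 6 leaves remainder 0 and quotient t^2 + 6t + 36.
Hence t^3 - 216 = (t - 6)(t^2 + 6t + 36).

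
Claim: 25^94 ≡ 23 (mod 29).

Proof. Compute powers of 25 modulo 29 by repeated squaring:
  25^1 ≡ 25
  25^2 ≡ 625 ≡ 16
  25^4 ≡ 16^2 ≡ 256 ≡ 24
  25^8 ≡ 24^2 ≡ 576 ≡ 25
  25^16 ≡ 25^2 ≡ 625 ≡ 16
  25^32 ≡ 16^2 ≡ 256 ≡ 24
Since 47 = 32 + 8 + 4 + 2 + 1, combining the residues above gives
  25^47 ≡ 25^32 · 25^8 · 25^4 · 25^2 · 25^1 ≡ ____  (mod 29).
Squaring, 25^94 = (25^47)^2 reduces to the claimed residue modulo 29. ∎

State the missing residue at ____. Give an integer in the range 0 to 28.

25^32 · 25^8 · 25^4 · 25^2 · 25^1 ≡ 24 · 25 · 24 · 16 · 25 = 5760000.
5760000 mod 29 = 20, so 25^47 ≡ 20 (mod 29).

20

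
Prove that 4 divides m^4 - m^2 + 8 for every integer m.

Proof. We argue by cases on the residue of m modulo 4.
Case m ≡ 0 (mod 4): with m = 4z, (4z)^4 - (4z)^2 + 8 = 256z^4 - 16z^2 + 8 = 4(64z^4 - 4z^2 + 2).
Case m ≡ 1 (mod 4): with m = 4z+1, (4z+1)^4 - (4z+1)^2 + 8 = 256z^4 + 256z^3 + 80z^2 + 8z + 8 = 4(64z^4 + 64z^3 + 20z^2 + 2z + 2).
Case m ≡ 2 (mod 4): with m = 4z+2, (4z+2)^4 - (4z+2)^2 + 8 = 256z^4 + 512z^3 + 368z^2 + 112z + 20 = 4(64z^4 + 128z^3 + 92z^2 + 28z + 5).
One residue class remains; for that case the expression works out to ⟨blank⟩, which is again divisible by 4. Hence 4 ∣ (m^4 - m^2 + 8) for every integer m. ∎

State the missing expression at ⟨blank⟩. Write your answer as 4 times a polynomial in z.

Only m ≡ 3 (mod 4) is unaccounted for. Put m = 4z+3:
(4z+3)^4 - (4z+3)^2 + 8 expands to 256z^4 + 768z^3 + 848z^2 + 408z + 80,
and factoring out 4 leaves 4(64z^4 + 192z^3 + 212z^2 + 102z + 20).

4(64z^4 + 192z^3 + 212z^2 + 102z + 20)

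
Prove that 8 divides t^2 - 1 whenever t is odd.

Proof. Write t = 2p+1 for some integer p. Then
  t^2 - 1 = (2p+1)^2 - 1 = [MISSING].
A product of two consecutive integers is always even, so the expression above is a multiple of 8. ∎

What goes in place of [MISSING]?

(2p+1)^2 - 1 = 4p^2 + 4p + 1 - 1 = 4p^2 + 4p = 4p(p+1).
Since p and p+1 are consecutive, p(p+1) is even, and 4·(even) is a multiple of 8.

4p(p + 1)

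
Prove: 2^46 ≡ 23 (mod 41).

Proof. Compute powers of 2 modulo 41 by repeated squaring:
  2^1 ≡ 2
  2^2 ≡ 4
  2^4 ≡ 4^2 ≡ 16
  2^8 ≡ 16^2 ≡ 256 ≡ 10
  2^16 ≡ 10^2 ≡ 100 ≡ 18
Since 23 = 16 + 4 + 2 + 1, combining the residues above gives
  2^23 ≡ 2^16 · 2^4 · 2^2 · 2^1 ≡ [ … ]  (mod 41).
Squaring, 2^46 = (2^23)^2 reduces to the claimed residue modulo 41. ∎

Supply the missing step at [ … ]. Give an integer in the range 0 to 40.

2^16 · 2^4 · 2^2 · 2^1 ≡ 18 · 16 · 4 · 2 = 2304.
2304 mod 41 = 8, so 2^23 ≡ 8 (mod 41).

8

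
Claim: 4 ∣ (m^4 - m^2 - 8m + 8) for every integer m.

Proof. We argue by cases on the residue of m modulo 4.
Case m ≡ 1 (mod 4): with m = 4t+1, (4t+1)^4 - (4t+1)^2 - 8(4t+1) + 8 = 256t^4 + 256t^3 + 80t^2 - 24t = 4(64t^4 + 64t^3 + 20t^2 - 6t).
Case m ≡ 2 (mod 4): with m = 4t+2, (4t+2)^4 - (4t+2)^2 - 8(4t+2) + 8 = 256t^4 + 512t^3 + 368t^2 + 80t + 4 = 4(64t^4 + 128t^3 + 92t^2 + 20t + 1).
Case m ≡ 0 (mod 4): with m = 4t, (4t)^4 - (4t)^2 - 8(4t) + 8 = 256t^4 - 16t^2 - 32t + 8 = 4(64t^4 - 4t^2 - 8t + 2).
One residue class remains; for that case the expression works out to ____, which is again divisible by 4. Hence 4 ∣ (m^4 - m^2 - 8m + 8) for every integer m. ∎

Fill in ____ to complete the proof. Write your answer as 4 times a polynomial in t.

4(64t^4 + 192t^3 + 212t^2 + 94t + 14)

The residues treated are {1, 2, 0}, so the missing case is m ≡ 3 (mod 4); write m = 4t+3.
Then (4t+3)^4 - (4t+3)^2 - 8(4t+3) + 8 = 256t^4 + 768t^3 + 848t^2 + 376t + 56 = 4(64t^4 + 192t^3 + 212t^2 + 94t + 14).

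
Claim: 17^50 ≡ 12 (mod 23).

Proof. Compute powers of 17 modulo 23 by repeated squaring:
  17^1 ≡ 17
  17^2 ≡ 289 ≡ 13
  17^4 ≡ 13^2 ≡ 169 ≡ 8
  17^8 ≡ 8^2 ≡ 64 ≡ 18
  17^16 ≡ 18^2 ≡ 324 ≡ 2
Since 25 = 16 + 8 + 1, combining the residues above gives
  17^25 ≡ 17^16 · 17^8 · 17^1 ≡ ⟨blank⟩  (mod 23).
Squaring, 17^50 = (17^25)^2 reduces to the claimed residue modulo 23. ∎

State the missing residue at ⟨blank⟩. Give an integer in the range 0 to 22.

14

17^16 · 17^8 · 17^1 ≡ 2 · 18 · 17 = 612.
612 mod 23 = 14, so 17^25 ≡ 14 (mod 23).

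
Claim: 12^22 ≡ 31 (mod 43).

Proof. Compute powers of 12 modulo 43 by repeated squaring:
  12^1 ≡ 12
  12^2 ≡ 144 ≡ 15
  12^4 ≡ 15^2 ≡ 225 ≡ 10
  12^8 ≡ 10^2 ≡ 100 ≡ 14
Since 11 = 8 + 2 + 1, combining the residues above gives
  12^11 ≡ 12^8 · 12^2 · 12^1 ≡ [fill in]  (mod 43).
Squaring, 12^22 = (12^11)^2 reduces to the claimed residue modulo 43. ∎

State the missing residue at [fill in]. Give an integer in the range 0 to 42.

Multiply the listed residues: 14 · 15 · 12 = 210 → 2520.
Reducing modulo 43: 2520 = 58·43 + 26, so 12^11 ≡ 26.

26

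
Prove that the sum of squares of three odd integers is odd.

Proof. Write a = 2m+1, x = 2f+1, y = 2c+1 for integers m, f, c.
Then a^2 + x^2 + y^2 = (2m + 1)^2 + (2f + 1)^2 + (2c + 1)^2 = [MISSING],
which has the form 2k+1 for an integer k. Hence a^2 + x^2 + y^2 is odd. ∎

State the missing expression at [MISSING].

(2m + 1)^2 + (2f + 1)^2 + (2c + 1)^2 = 4c^2 + 4c + 4f^2 + 4f + 4m^2 + 4m + 3
= 2(2c^2 + 2c + 2f^2 + 2f + 2m^2 + 2m + 1) + 1.
Since 2c^2 + 2c + 2f^2 + 2f + 2m^2 + 2m + 1 is an integer, the sum of squares is of the form 2k+1 for an integer k.

2(2c^2 + 2c + 2f^2 + 2f + 2m^2 + 2m + 1) + 1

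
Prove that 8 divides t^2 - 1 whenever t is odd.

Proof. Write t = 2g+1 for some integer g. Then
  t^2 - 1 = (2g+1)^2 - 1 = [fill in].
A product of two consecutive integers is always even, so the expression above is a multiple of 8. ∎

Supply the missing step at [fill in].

(2g+1)^2 - 1 = 4g^2 + 4g + 1 - 1 = 4g^2 + 4g = 4g(g+1).
Since g and g+1 are consecutive, g(g+1) is even, and 4·(even) is a multiple of 8.

4g(g + 1)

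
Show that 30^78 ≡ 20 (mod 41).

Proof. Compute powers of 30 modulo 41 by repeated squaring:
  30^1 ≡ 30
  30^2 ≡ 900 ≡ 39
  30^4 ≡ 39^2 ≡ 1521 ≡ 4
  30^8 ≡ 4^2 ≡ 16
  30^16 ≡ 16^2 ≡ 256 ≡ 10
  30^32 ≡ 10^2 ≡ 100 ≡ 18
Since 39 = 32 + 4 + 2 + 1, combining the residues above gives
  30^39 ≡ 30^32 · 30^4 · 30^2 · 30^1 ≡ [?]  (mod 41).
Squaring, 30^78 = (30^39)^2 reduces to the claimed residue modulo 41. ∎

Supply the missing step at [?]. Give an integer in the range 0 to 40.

26

Multiply the listed residues: 18 · 4 · 39 · 30 = 72 → 2808 → 84240.
Reducing modulo 41: 84240 = 2054·41 + 26, so 30^39 ≡ 26.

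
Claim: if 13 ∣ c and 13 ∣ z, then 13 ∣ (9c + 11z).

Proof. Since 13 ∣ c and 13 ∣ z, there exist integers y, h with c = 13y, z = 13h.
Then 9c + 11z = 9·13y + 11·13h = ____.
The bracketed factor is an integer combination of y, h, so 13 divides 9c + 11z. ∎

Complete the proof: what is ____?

13(11h + 9y)

Pull the common 13 out of every term: 9·13y + 11·13h = 13(11h + 9y).
11h + 9y is an integer, which exhibits the divisibility.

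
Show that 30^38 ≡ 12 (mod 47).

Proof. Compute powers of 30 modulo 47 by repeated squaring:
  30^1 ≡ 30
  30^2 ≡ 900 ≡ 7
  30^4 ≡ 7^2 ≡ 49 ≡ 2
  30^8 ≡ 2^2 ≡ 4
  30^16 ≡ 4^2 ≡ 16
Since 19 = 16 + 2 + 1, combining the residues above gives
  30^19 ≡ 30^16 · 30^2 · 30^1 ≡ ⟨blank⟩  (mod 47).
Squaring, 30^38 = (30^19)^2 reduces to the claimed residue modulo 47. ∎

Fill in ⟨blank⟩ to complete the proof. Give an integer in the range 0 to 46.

30^16 · 30^2 · 30^1 ≡ 16 · 7 · 30 = 3360.
3360 mod 47 = 23, so 30^19 ≡ 23 (mod 47).

23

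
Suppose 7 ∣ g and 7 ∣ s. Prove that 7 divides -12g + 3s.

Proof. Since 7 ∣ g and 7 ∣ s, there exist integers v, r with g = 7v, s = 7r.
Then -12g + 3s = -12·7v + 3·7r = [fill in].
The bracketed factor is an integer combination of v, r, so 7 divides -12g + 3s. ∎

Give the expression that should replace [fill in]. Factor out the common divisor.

Pull the common 7 out of every term: -12·7v + 3·7r = 7(3r - 12v).
3r - 12v is an integer, which exhibits the divisibility.

7(3r - 12v)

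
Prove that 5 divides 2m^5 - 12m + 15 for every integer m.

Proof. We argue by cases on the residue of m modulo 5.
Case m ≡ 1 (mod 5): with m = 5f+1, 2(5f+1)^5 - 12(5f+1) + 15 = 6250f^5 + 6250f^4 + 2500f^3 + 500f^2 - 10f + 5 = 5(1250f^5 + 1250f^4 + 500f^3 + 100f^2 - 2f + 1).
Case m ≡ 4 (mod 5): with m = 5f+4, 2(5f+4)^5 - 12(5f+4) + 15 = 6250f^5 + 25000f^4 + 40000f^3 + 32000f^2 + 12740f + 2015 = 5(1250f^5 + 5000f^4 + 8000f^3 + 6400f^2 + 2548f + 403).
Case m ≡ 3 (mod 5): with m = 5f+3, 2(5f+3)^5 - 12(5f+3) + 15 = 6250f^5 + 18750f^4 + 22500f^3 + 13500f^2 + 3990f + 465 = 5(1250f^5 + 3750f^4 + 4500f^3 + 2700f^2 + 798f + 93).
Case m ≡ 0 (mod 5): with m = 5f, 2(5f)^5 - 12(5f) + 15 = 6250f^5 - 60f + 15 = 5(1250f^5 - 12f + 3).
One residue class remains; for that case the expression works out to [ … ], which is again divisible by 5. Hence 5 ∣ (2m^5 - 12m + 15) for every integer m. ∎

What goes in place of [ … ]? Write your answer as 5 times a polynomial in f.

5(1250f^5 + 2500f^4 + 2000f^3 + 800f^2 + 148f + 11)

The residues treated are {1, 4, 3, 0}, so the missing case is m ≡ 2 (mod 5); write m = 5f+2.
Then 2(5f+2)^5 - 12(5f+2) + 15 = 6250f^5 + 12500f^4 + 10000f^3 + 4000f^2 + 740f + 55 = 5(1250f^5 + 2500f^4 + 2000f^3 + 800f^2 + 148f + 11).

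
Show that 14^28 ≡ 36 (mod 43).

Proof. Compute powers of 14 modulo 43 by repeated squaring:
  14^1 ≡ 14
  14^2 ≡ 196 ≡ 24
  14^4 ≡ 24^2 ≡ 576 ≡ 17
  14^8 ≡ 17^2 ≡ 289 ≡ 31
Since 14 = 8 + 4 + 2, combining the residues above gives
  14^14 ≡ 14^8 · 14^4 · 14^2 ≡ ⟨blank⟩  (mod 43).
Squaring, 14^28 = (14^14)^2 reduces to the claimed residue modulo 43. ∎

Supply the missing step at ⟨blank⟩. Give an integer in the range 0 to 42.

14^8 · 14^4 · 14^2 ≡ 31 · 17 · 24 = 12648.
12648 mod 43 = 6, so 14^14 ≡ 6 (mod 43).

6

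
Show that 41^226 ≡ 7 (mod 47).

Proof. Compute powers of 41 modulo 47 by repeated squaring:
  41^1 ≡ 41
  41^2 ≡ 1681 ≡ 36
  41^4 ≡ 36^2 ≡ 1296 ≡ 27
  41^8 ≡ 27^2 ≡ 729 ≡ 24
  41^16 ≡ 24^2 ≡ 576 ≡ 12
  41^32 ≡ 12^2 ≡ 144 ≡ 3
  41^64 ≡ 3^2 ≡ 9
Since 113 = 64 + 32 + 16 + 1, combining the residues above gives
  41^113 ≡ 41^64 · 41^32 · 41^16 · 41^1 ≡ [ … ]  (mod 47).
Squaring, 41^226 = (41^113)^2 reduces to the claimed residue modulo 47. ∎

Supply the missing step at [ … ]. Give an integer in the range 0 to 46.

Multiply the listed residues: 9 · 3 · 12 · 41 = 27 → 324 → 13284.
Reducing modulo 47: 13284 = 282·47 + 30, so 41^113 ≡ 30.

30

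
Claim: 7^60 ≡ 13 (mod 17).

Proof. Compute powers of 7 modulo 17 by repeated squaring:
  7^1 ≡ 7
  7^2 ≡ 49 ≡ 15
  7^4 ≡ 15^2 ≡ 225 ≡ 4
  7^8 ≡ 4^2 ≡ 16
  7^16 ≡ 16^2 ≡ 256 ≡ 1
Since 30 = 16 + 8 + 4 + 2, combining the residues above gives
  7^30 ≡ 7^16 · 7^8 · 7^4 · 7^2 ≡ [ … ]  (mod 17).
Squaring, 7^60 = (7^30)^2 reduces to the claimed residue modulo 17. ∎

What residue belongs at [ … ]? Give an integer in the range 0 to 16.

8

7^16 · 7^8 · 7^4 · 7^2 ≡ 1 · 16 · 4 · 15 = 960.
960 mod 17 = 8, so 7^30 ≡ 8 (mod 17).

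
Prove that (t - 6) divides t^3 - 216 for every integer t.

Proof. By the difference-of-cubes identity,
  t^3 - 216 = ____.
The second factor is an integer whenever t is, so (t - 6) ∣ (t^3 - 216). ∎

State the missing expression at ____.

Polynomial division of t^3 - 216 by t - 6 leaves remainder 0 and quotient t^2 + 6t + 36.
Hence t^3 - 216 = (t - 6)(t^2 + 6t + 36).

(t - 6)(t^2 + 6t + 36)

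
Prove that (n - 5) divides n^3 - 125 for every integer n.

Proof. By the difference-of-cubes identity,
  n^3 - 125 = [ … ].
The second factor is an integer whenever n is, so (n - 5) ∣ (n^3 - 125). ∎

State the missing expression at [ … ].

a^3 - b^3 = (a - b)(a^2 + ab + b^2). With a = n, b = 5:
n^3 - 125 = (n - 5)(n^2 + 5n + 25).

(n - 5)(n^2 + 5n + 25)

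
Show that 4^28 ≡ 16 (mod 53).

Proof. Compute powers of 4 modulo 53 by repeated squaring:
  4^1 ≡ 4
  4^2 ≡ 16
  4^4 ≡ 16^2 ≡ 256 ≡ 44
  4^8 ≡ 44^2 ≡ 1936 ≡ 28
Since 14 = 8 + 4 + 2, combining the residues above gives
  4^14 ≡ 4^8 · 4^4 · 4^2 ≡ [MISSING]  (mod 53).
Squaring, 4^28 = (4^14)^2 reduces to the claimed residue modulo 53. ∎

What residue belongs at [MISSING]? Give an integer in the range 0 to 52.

49

4^8 · 4^4 · 4^2 ≡ 28 · 44 · 16 = 19712.
19712 mod 53 = 49, so 4^14 ≡ 49 (mod 53).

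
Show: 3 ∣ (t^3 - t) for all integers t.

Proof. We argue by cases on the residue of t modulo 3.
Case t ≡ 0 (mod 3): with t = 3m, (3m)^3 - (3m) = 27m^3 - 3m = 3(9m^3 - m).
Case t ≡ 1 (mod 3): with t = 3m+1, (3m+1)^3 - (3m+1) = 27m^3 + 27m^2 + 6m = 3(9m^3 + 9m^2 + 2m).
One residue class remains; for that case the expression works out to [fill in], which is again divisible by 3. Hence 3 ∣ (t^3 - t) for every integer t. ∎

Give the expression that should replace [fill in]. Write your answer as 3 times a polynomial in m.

3(9m^3 + 18m^2 + 11m + 2)

The residues treated are {0, 1}, so the missing case is t ≡ 2 (mod 3); write t = 3m+2.
Then (3m+2)^3 - (3m+2) = 27m^3 + 54m^2 + 33m + 6 = 3(9m^3 + 18m^2 + 11m + 2).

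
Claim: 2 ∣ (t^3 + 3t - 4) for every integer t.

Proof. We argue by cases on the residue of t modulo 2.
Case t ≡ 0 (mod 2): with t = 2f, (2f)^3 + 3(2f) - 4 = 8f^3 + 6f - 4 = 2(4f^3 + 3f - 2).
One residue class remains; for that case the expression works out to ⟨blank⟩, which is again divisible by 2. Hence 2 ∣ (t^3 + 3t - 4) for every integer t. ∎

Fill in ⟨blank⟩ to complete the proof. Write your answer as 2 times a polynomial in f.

The residues treated are {0}, so the missing case is t ≡ 1 (mod 2); write t = 2f+1.
Then (2f+1)^3 + 3(2f+1) - 4 = 8f^3 + 12f^2 + 12f = 2(4f^3 + 6f^2 + 6f).

2(4f^3 + 6f^2 + 6f)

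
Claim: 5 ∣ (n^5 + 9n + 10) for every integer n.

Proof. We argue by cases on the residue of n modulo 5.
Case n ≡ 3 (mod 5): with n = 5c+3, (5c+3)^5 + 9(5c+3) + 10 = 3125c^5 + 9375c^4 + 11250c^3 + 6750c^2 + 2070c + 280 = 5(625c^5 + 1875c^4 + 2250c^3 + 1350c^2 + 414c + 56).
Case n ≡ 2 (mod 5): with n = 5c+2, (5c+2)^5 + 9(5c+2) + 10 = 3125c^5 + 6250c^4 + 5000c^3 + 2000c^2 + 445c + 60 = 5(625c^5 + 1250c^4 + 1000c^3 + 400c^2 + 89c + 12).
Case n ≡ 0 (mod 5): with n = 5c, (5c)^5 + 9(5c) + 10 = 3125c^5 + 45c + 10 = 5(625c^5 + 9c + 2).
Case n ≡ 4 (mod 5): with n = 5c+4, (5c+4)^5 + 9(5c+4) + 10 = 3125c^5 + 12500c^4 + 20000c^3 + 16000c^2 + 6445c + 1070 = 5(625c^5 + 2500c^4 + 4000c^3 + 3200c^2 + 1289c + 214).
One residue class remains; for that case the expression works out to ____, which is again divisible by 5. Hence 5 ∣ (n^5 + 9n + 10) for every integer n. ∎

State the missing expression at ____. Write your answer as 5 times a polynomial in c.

Only n ≡ 1 (mod 5) is unaccounted for. Put n = 5c+1:
(5c+1)^5 + 9(5c+1) + 10 expands to 3125c^5 + 3125c^4 + 1250c^3 + 250c^2 + 70c + 20,
and factoring out 5 leaves 5(625c^5 + 625c^4 + 250c^3 + 50c^2 + 14c + 4).

5(625c^5 + 625c^4 + 250c^3 + 50c^2 + 14c + 4)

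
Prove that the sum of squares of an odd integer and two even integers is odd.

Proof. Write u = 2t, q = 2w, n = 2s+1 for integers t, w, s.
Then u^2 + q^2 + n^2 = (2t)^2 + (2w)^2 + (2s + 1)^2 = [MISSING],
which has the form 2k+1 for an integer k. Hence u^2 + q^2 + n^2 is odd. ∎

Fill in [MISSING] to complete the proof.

2(2s^2 + 2s + 2t^2 + 2w^2) + 1

Expanding: (2t)^2 + (2w)^2 + (2s + 1)^2 = 4s^2 + 4s + 4t^2 + 4w^2 + 1.
Every term except the constant is even, so this is 2(2s^2 + 2s + 2t^2 + 2w^2) + 1,
and 2s^2 + 2s + 2t^2 + 2w^2 ∈ ℤ gives the required form.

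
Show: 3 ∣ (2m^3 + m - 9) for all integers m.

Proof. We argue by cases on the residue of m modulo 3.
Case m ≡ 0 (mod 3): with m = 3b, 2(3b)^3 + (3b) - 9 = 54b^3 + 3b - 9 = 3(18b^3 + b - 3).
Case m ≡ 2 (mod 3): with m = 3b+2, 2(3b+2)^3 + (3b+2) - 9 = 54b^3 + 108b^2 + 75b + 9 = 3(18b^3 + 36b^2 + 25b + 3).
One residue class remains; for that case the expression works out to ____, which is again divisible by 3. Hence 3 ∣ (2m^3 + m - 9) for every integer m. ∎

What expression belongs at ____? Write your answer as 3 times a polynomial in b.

The residues treated are {0, 2}, so the missing case is m ≡ 1 (mod 3); write m = 3b+1.
Then 2(3b+1)^3 + (3b+1) - 9 = 54b^3 + 54b^2 + 21b - 6 = 3(18b^3 + 18b^2 + 7b - 2).

3(18b^3 + 18b^2 + 7b - 2)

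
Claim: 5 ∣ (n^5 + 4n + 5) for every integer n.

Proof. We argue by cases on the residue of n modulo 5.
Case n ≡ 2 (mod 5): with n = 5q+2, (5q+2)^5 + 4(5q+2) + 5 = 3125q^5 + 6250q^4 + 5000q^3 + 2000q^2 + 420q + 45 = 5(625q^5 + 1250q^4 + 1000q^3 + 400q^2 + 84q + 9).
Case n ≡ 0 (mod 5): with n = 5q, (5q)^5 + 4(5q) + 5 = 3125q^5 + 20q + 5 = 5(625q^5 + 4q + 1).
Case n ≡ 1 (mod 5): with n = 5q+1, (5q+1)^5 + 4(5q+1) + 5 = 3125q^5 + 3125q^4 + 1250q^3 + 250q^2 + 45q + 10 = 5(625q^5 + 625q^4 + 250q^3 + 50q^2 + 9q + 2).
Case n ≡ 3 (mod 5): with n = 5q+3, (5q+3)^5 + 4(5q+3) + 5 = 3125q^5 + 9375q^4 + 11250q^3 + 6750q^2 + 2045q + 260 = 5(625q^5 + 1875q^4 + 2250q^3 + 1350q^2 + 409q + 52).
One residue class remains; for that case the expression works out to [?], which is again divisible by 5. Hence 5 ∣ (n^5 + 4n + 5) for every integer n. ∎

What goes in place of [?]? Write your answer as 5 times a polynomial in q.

5(625q^5 + 2500q^4 + 4000q^3 + 3200q^2 + 1284q + 209)

Only n ≡ 4 (mod 5) is unaccounted for. Put n = 5q+4:
(5q+4)^5 + 4(5q+4) + 5 expands to 3125q^5 + 12500q^4 + 20000q^3 + 16000q^2 + 6420q + 1045,
and factoring out 5 leaves 5(625q^5 + 2500q^4 + 4000q^3 + 3200q^2 + 1284q + 209).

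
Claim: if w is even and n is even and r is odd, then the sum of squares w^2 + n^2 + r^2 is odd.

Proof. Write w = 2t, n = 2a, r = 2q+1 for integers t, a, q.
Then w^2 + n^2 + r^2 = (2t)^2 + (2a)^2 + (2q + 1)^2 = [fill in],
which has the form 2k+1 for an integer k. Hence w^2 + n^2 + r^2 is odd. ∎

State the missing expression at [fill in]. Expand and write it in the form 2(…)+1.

2(2a^2 + 2q^2 + 2q + 2t^2) + 1

(2t)^2 + (2a)^2 + (2q + 1)^2 = 4a^2 + 4q^2 + 4q + 4t^2 + 1
= 2(2a^2 + 2q^2 + 2q + 2t^2) + 1.
Since 2a^2 + 2q^2 + 2q + 2t^2 is an integer, the sum of squares is of the form 2k+1 for an integer k.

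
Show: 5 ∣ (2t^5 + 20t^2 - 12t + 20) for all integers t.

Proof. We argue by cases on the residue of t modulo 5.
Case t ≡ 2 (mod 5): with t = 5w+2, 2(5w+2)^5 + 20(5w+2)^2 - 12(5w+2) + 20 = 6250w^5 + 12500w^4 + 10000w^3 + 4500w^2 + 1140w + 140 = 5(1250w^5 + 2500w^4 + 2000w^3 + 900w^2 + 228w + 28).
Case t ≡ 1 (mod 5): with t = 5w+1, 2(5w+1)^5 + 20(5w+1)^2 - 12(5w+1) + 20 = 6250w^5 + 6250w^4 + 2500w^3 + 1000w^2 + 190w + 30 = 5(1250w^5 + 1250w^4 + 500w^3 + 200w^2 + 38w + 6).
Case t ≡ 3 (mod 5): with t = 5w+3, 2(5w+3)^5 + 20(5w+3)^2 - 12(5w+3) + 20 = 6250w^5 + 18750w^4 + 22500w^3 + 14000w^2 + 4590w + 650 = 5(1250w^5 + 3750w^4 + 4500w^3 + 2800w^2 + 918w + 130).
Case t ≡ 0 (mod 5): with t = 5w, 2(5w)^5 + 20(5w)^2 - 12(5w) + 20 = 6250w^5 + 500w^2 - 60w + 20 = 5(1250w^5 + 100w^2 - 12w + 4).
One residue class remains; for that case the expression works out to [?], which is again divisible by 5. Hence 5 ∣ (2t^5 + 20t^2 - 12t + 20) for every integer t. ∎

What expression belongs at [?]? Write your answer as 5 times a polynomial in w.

5(1250w^5 + 5000w^4 + 8000w^3 + 6500w^2 + 2708w + 468)

Only t ≡ 4 (mod 5) is unaccounted for. Put t = 5w+4:
2(5w+4)^5 + 20(5w+4)^2 - 12(5w+4) + 20 expands to 6250w^5 + 25000w^4 + 40000w^3 + 32500w^2 + 13540w + 2340,
and factoring out 5 leaves 5(1250w^5 + 5000w^4 + 8000w^3 + 6500w^2 + 2708w + 468).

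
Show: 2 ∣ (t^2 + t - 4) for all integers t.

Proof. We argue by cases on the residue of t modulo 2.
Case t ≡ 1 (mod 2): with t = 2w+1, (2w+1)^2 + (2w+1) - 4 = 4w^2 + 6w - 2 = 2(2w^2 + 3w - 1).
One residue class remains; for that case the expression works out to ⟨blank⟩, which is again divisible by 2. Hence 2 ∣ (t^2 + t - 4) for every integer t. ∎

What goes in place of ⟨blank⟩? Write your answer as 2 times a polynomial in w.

The residues treated are {1}, so the missing case is t ≡ 0 (mod 2); write t = 2w.
Then (2w)^2 + (2w) - 4 = 4w^2 + 2w - 4 = 2(2w^2 + w - 2).

2(2w^2 + w - 2)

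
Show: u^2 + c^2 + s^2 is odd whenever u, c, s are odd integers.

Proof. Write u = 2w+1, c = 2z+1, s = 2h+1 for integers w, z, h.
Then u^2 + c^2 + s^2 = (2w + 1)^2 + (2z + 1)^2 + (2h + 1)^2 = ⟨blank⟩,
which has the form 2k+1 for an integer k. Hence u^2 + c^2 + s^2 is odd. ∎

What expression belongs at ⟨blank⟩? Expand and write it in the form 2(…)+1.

(2w + 1)^2 + (2z + 1)^2 + (2h + 1)^2 = 4h^2 + 4h + 4w^2 + 4w + 4z^2 + 4z + 3
= 2(2h^2 + 2h + 2w^2 + 2w + 2z^2 + 2z + 1) + 1.
Since 2h^2 + 2h + 2w^2 + 2w + 2z^2 + 2z + 1 is an integer, the sum of squares is of the form 2k+1 for an integer k.

2(2h^2 + 2h + 2w^2 + 2w + 2z^2 + 2z + 1) + 1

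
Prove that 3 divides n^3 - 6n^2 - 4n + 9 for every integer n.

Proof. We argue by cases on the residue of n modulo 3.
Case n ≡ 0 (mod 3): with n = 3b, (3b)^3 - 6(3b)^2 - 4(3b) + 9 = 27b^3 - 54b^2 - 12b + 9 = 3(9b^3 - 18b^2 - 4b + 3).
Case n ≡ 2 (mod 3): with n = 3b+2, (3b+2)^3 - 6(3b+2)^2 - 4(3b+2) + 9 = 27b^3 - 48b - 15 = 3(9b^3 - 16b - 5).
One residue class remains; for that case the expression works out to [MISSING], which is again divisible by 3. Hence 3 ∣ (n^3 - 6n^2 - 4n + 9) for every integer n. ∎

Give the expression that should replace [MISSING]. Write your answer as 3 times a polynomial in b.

The residues treated are {0, 2}, so the missing case is n ≡ 1 (mod 3); write n = 3b+1.
Then (3b+1)^3 - 6(3b+1)^2 - 4(3b+1) + 9 = 27b^3 - 27b^2 - 39b = 3(9b^3 - 9b^2 - 13b).

3(9b^3 - 9b^2 - 13b)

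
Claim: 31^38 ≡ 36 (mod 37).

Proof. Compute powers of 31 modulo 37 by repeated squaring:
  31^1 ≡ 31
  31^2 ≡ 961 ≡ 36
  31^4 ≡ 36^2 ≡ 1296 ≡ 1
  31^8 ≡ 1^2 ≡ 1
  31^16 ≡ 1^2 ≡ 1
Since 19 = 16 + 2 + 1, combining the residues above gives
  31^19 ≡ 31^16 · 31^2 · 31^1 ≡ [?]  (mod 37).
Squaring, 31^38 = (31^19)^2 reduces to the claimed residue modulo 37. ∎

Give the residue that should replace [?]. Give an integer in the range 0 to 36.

6

Multiply the listed residues: 1 · 36 · 31 = 36 → 1116.
Reducing modulo 37: 1116 = 30·37 + 6, so 31^19 ≡ 6.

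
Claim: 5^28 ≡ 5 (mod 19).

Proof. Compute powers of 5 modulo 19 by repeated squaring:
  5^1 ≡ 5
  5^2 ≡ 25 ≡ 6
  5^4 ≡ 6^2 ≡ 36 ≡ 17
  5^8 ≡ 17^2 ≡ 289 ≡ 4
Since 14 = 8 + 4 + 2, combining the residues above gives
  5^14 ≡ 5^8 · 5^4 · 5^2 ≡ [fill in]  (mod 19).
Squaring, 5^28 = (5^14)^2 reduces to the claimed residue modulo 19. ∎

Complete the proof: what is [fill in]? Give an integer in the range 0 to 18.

5^8 · 5^4 · 5^2 ≡ 4 · 17 · 6 = 408.
408 mod 19 = 9, so 5^14 ≡ 9 (mod 19).

9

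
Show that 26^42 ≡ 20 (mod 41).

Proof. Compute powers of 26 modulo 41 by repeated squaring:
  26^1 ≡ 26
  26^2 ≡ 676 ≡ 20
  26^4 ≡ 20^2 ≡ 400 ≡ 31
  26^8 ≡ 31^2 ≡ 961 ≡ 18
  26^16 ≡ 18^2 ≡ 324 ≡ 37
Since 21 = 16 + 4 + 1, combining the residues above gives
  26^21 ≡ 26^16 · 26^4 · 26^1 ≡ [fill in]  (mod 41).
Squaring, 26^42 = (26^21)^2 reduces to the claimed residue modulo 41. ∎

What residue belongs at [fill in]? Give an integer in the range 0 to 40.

26^16 · 26^4 · 26^1 ≡ 37 · 31 · 26 = 29822.
29822 mod 41 = 15, so 26^21 ≡ 15 (mod 41).

15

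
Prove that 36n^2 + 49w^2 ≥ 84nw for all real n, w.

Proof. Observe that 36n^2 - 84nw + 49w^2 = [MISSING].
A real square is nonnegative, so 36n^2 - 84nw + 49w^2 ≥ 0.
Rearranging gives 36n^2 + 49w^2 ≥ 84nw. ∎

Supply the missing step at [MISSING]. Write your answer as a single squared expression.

The leading and trailing coefficients are 6^2 and 7^2, and 84 = 2·6·7, so the trinomial is (6n - 7w)^2.
Hence 36n^2 - 84nw + 49w^2 ≥ 0.

(6n - 7w)^2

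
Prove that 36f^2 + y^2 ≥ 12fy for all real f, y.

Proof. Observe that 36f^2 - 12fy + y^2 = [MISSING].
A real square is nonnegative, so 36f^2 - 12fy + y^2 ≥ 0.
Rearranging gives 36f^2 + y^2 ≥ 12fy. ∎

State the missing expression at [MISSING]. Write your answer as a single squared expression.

(6f - y)^2

36f^2 - 12fy + y^2 is a perfect-square trinomial: the outer terms are (6f)^2 and (y)^2, and the cross term is -2·6f·y.
So 36f^2 - 12fy + y^2 = (6f - y)^2 ≥ 0.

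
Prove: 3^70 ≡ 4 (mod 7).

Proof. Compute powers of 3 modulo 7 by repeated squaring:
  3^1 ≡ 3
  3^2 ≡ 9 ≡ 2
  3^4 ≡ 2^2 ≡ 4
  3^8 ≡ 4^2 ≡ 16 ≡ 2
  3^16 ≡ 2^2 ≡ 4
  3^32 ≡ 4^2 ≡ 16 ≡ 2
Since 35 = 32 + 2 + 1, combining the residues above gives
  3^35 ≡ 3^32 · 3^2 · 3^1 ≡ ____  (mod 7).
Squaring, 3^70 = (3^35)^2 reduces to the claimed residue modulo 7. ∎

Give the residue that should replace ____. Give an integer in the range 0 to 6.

5

Multiply the listed residues: 2 · 2 · 3 = 4 → 12.
Reducing modulo 7: 12 = 1·7 + 5, so 3^35 ≡ 5.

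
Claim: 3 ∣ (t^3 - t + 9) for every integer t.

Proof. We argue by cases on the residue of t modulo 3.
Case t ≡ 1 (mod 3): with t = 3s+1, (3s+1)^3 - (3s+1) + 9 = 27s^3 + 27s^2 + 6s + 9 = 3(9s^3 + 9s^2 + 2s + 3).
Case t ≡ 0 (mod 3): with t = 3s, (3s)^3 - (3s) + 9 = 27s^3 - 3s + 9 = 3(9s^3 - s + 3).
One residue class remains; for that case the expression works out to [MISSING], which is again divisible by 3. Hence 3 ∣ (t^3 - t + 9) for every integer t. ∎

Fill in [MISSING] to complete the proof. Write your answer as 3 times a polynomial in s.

3(9s^3 + 18s^2 + 11s + 5)

The residues treated are {1, 0}, so the missing case is t ≡ 2 (mod 3); write t = 3s+2.
Then (3s+2)^3 - (3s+2) + 9 = 27s^3 + 54s^2 + 33s + 15 = 3(9s^3 + 18s^2 + 11s + 5).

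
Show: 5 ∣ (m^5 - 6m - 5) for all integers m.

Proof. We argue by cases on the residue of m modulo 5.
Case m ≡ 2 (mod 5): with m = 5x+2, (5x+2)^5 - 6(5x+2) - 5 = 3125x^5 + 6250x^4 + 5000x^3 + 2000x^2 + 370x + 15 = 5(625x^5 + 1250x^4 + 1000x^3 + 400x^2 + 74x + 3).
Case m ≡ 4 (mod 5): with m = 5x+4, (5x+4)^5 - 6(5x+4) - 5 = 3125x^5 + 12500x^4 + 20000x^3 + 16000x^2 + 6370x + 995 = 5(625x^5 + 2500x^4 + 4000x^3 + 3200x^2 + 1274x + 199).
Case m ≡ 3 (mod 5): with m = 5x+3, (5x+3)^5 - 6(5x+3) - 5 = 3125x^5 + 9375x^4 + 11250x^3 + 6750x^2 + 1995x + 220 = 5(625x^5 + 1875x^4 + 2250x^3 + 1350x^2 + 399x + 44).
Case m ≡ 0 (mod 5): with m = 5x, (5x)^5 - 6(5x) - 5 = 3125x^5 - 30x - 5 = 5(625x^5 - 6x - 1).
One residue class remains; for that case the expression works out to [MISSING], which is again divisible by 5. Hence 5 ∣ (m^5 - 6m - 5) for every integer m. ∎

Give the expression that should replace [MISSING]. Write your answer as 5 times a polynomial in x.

The residues treated are {2, 4, 3, 0}, so the missing case is m ≡ 1 (mod 5); write m = 5x+1.
Then (5x+1)^5 - 6(5x+1) - 5 = 3125x^5 + 3125x^4 + 1250x^3 + 250x^2 - 5x - 10 = 5(625x^5 + 625x^4 + 250x^3 + 50x^2 - x - 2).

5(625x^5 + 625x^4 + 250x^3 + 50x^2 - x - 2)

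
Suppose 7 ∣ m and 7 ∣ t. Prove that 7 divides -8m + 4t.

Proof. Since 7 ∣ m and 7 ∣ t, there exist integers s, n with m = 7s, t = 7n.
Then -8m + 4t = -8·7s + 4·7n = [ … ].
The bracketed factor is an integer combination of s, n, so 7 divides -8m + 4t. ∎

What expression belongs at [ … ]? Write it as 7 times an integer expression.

Pull the common 7 out of every term: -8·7s + 4·7n = 7(4n - 8s).
4n - 8s is an integer, which exhibits the divisibility.

7(4n - 8s)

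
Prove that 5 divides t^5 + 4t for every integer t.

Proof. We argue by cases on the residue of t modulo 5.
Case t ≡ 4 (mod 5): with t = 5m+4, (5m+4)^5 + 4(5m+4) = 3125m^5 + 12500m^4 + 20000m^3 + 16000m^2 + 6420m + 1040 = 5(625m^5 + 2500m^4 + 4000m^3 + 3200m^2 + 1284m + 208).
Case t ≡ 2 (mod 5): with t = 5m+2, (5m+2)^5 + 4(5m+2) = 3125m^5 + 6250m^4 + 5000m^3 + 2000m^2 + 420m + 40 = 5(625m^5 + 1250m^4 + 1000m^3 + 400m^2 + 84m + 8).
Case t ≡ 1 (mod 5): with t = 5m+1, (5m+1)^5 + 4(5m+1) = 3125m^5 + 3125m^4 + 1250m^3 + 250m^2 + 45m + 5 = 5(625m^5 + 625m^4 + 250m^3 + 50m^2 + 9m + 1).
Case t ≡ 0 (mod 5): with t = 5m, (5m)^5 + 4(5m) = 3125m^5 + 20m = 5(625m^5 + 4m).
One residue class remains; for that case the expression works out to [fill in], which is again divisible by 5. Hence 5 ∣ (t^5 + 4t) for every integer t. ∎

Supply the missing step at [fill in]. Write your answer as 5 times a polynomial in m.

The residues treated are {4, 2, 1, 0}, so the missing case is t ≡ 3 (mod 5); write t = 5m+3.
Then (5m+3)^5 + 4(5m+3) = 3125m^5 + 9375m^4 + 11250m^3 + 6750m^2 + 2045m + 255 = 5(625m^5 + 1875m^4 + 2250m^3 + 1350m^2 + 409m + 51).

5(625m^5 + 1875m^4 + 2250m^3 + 1350m^2 + 409m + 51)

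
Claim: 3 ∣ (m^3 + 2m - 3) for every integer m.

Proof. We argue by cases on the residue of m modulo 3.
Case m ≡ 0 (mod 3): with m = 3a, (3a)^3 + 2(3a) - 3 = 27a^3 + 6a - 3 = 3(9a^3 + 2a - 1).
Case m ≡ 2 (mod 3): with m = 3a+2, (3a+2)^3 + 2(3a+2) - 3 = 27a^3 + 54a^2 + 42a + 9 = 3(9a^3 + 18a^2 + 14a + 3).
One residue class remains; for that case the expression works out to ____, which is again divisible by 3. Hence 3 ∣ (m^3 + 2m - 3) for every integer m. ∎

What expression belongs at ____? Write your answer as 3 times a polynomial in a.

Only m ≡ 1 (mod 3) is unaccounted for. Put m = 3a+1:
(3a+1)^3 + 2(3a+1) - 3 expands to 27a^3 + 27a^2 + 15a,
and factoring out 3 leaves 3(9a^3 + 9a^2 + 5a).

3(9a^3 + 9a^2 + 5a)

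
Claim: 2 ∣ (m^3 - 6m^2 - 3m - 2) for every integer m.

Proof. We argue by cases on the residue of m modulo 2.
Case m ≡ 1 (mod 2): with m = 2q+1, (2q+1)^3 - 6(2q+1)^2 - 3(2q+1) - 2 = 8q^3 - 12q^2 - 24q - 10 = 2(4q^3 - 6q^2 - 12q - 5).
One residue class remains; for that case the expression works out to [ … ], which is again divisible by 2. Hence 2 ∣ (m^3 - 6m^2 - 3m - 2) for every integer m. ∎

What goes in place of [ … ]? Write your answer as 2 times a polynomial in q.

The residues treated are {1}, so the missing case is m ≡ 0 (mod 2); write m = 2q.
Then (2q)^3 - 6(2q)^2 - 3(2q) - 2 = 8q^3 - 24q^2 - 6q - 2 = 2(4q^3 - 12q^2 - 3q - 1).

2(4q^3 - 12q^2 - 3q - 1)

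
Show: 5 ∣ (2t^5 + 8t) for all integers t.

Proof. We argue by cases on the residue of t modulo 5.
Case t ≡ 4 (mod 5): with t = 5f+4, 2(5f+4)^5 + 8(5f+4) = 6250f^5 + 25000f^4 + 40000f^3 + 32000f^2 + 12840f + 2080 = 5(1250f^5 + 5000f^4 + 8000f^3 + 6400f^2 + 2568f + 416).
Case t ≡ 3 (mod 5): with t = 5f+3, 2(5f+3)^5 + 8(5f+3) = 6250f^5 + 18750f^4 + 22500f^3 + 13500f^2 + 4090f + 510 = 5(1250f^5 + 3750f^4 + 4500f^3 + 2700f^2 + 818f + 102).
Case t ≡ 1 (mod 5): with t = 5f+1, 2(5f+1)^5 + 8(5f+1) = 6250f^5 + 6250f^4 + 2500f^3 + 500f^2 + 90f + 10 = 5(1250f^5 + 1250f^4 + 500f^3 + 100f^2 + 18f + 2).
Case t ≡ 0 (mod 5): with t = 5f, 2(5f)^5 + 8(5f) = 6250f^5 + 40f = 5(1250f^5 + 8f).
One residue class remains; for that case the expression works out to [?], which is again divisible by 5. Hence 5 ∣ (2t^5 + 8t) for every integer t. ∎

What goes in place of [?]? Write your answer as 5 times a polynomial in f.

5(1250f^5 + 2500f^4 + 2000f^3 + 800f^2 + 168f + 16)

The residues treated are {4, 3, 1, 0}, so the missing case is t ≡ 2 (mod 5); write t = 5f+2.
Then 2(5f+2)^5 + 8(5f+2) = 6250f^5 + 12500f^4 + 10000f^3 + 4000f^2 + 840f + 80 = 5(1250f^5 + 2500f^4 + 2000f^3 + 800f^2 + 168f + 16).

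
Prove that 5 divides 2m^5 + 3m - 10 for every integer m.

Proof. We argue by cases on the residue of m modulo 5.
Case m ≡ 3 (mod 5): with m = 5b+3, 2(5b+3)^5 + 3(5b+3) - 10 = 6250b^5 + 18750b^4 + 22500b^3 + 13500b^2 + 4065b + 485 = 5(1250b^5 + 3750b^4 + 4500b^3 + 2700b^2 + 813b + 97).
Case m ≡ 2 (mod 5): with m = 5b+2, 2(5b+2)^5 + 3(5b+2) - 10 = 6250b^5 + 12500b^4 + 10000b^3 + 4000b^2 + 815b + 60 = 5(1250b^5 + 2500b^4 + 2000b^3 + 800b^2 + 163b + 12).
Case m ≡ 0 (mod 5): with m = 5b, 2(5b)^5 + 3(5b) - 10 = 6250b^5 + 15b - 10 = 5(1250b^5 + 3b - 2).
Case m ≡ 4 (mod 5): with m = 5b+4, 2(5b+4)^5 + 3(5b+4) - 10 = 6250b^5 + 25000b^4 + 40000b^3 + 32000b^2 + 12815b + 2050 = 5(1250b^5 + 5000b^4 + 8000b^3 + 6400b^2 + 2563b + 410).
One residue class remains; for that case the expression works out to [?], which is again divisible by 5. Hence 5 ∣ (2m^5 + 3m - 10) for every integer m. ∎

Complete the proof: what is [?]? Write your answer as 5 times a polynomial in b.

Only m ≡ 1 (mod 5) is unaccounted for. Put m = 5b+1:
2(5b+1)^5 + 3(5b+1) - 10 expands to 6250b^5 + 6250b^4 + 2500b^3 + 500b^2 + 65b - 5,
and factoring out 5 leaves 5(1250b^5 + 1250b^4 + 500b^3 + 100b^2 + 13b - 1).

5(1250b^5 + 1250b^4 + 500b^3 + 100b^2 + 13b - 1)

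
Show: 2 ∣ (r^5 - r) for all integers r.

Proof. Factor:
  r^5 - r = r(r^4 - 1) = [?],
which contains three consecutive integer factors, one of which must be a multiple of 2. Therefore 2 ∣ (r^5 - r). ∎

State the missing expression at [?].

r^4 - 1 = (r^2 - 1)(r^2 + 1), and r^2 - 1 = (r-1)(r+1).
So r(r^4 - 1) = (r - 1)r(r + 1)(r^2 + 1).

(r - 1)r(r + 1)(r^2 + 1)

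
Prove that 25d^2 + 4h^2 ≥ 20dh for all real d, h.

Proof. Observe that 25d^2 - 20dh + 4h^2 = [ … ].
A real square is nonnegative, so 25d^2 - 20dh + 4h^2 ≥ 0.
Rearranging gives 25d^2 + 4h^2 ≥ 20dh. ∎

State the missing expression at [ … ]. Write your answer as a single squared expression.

(5d - 2h)^2

25d^2 - 20dh + 4h^2 is a perfect-square trinomial: the outer terms are (5d)^2 and (2h)^2, and the cross term is -2·5d·2h.
So 25d^2 - 20dh + 4h^2 = (5d - 2h)^2 ≥ 0.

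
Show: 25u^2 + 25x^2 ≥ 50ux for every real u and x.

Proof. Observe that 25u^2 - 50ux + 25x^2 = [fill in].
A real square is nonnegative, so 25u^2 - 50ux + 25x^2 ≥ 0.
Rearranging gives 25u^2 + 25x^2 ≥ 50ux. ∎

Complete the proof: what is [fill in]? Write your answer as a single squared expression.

(5u - 5x)^2

25u^2 - 50ux + 25x^2 is a perfect-square trinomial: the outer terms are (5u)^2 and (5x)^2, and the cross term is -2·5u·5x.
So 25u^2 - 50ux + 25x^2 = (5u - 5x)^2 ≥ 0.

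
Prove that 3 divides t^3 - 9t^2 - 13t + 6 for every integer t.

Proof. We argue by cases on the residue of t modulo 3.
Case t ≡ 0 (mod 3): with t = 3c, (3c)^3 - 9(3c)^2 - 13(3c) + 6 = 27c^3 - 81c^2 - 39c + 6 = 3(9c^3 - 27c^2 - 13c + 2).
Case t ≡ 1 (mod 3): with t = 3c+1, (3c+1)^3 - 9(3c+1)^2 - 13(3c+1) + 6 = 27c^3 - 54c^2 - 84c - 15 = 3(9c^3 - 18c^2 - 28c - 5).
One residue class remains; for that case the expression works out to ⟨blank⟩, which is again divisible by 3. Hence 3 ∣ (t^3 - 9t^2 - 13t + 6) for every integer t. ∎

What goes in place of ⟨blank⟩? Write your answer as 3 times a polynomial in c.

The residues treated are {0, 1}, so the missing case is t ≡ 2 (mod 3); write t = 3c+2.
Then (3c+2)^3 - 9(3c+2)^2 - 13(3c+2) + 6 = 27c^3 - 27c^2 - 111c - 48 = 3(9c^3 - 9c^2 - 37c - 16).

3(9c^3 - 9c^2 - 37c - 16)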